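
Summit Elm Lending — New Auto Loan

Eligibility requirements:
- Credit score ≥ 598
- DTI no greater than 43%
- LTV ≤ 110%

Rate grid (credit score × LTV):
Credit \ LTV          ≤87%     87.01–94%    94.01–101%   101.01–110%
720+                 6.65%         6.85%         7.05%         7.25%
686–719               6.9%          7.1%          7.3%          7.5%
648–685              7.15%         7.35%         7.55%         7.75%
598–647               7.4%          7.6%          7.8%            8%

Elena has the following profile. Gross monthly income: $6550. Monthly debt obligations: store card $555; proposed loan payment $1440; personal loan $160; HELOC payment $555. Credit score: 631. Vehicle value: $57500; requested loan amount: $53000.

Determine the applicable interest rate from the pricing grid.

7.6%

Credit score 631 ≥ 598; Total monthly debts = (555 + 1,440 + 160 + 555) = 2,710. Debt-to-income = 2,710/6,550 = 41.4% — meets 43% limit
LTV: 53,000 ÷ 57,500 = 92.2%, within 110% cap
Row: 631 falls in 598–647. Column: 92.2% falls in 87.01–94%. Rate = 7.6%.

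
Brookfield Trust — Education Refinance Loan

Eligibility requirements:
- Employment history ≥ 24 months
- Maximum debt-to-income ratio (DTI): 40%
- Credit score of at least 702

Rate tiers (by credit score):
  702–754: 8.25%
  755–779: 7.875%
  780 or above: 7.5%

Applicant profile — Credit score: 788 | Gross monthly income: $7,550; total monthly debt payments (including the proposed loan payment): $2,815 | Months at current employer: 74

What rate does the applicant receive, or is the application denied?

Credit score 788 ≥ 702 (meets minimum)
DTI: 2,815 ÷ 7,550 = 37.3%, within the 40% cap
Employment 74 ≥ 24 months
All requirements met. Score 788 falls in the 780 or above tier → 7.5%.

Approved at 7.5%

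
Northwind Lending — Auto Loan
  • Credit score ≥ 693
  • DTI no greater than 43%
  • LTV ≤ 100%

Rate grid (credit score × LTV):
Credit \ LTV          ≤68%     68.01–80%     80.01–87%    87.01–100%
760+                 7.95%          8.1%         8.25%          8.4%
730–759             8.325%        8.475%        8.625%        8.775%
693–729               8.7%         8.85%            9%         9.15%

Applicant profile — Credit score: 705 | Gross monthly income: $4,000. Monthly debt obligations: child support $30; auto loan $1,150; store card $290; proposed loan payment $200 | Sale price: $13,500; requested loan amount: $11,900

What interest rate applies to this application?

9.15%

Credit score 705 ≥ 693; Total monthly debts = (30 + 1,150 + 290 + 200) = 1,670. DTI: 1,670 ÷ 4,000 = 41.8%, within the 43% cap
LTV = 11,900/13,500 = 88.1% ≤ 100%
Credit 705 → row 693–729; LTV 88.1% → column 87.01–100%. Grid cell → 9.15%.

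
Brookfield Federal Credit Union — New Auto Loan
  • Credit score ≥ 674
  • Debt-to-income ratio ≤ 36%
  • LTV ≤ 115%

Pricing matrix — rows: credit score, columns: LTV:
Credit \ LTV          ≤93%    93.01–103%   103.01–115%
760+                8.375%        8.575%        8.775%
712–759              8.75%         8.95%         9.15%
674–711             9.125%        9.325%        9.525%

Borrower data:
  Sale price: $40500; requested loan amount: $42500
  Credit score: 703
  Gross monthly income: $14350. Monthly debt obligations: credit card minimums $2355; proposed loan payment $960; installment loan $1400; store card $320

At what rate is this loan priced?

Credit score 703 ≥ 674; Total monthly debts = (2,355 + 960 + 1,400 + 320) = 5,035. Debt-to-income = 5,035/14,350 = 35.1% — meets 36% limit
LTV = 42,500/40,500 = 104.9% ≤ 115%
Credit 703 → row 674–711; LTV 104.9% → column 103.01–115%. Grid cell → 9.525%.

9.525%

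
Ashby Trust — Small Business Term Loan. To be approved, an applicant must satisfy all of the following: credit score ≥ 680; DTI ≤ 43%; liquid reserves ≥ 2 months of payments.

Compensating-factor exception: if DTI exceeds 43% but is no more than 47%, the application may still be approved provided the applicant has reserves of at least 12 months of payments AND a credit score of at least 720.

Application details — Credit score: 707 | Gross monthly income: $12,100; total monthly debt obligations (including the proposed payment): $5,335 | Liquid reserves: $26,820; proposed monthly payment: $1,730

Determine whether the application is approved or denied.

Credit score 707 ≥ 680 (meets base)
DTI: 5,335 ÷ 12,100 = 44.1%, over the 43% base limit.
Reserves: 26,820 ÷ 1,730 = 15.5 months (meets 2-month minimum)
44.1% falls in the override range (43%–47%), so the compensating-factor test applies.
Reserves 15.5 ≥ 12 months; credit score 707 < 720.
Compensating-factor requirement not fully met.

Denied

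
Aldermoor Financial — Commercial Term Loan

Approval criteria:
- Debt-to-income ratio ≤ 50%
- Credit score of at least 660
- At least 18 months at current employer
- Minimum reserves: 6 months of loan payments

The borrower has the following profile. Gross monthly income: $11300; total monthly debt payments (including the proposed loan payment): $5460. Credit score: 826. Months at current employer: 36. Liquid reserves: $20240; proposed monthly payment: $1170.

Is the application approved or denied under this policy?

Approved

Debt-to-income = 5,460/11,300 = 48.3% — meets 50% limit
Credit score 826 ≥ 660 (meets)
Employment 36 ≥ 18 months
Reserves = 20,240/1,170 = 17.3 months ≥ 6
All criteria satisfied.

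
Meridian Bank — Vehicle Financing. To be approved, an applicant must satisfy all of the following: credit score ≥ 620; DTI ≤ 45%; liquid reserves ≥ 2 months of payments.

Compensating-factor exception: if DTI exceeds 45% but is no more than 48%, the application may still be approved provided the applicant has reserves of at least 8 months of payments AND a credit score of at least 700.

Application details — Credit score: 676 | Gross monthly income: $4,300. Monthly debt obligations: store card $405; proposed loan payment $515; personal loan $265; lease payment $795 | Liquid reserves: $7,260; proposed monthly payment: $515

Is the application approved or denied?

Credit score 676 ≥ 620 (meets base)
Total debts = (405 + 515 + 265 + 795) = 1,980. DTI = 1,980/4,300 = 46% > 45% — standard DTI limit exceeded.
Reserves = 7,260/515 = 14.1 months ≥ 2
DTI 46% is within the 45%–48% exception band; checking compensating factors.
Override check — reserves: 14.1 mo (ok); score: 676 (below 700).
Compensating-factor requirement not fully met.

Denied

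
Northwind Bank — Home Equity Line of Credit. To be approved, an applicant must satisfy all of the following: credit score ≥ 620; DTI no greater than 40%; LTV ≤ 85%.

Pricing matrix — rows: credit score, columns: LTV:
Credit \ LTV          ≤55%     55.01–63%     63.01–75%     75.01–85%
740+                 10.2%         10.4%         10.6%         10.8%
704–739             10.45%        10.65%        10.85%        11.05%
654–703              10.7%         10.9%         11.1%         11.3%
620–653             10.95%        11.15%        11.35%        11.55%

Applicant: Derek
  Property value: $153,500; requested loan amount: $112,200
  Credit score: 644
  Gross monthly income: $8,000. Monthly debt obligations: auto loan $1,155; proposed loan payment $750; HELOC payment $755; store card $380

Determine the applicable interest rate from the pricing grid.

Credit score 644 ≥ 620; Total monthly debts = (1,155 + 750 + 755 + 380) = 3,040. Debt-to-income = 3,040/8,000 = 38% — meets 40% limit
LTV = 112,200/153,500 = 73.1% ≤ 85%
Credit 644 → row 620–653; LTV 73.1% → column 63.01–75%. Grid cell → 11.35%.

11.35%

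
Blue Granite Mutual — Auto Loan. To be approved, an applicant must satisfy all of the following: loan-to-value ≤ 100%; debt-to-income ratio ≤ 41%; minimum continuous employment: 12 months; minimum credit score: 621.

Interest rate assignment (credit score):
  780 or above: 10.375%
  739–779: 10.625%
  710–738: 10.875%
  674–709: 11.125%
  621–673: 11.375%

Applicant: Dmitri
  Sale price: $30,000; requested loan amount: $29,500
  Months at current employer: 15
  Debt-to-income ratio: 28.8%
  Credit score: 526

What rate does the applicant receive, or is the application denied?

Denied

Credit score 526 < 621 (below minimum)
Debt-to-income 28.8% vs 41% cap — pass
LTV: 29,500 ÷ 30,000 = 98.3%, within 100% cap
Employment 15 ≥ 12 months
Not all requirements met → denied.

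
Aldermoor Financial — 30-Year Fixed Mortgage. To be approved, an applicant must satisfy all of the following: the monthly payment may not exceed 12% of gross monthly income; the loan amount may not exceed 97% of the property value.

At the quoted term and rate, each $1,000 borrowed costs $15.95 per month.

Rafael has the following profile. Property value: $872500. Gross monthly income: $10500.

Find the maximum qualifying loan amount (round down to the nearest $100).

Payment cap: 12% × $10,500 = $1,260/month.
At $15.95 per $1,000, that supports 1,260/15.95 × 1,000 ≈ $78,996 → $78,900.
LTV cap: 97% × $872,500 = $846,325 → $846,300.
Binding constraint: payment-to-income.

$78,900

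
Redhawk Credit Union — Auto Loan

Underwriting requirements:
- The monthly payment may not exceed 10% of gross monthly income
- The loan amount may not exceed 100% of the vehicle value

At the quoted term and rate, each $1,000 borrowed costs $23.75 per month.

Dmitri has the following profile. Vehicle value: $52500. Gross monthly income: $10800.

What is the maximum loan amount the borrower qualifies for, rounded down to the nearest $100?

$45,400

Payment cap: 10% × $10,800 = $1,080/month.
At $23.75 per $1,000, that supports 1,080/23.75 × 1,000 ≈ $45,473 → $45,400.
LTV cap: 100% × $52,500 = $52,500 → $52,500.
Binding constraint: payment-to-income.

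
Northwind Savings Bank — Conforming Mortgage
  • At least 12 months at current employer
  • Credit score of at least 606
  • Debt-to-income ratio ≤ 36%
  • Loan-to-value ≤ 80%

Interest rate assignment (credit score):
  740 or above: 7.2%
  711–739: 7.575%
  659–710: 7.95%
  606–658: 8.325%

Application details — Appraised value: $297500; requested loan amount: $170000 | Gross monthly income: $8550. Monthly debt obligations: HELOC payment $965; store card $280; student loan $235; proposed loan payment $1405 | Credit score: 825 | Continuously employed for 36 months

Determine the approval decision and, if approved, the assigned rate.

Approved at 7.2%

Credit score 825 ≥ 606 (meets minimum)
Total monthly debts = (965 + 280 + 235 + 1,405) = 2,885. Debt-to-income = 2,885/8,550 = 33.7% — meets 36% limit
Employment 36 ≥ 12 months
Loan-to-value = 170,000/297,500 = 57.1% — pass (80% max)
All requirements met. Score 825 falls in the 740 or above tier → 7.2%.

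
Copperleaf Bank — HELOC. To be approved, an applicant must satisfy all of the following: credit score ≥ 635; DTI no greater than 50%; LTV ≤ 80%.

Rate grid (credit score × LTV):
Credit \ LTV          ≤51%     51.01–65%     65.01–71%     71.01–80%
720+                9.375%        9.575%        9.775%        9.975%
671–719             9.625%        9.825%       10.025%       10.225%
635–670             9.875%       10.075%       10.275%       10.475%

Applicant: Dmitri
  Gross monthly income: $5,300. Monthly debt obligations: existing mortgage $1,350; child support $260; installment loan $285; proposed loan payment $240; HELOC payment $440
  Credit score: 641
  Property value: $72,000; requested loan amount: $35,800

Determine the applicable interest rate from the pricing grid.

9.875%

Credit score 641 ≥ 635; Total monthly debts = (1,350 + 260 + 285 + 240 + 440) = 2,575. DTI: 2,575 ÷ 5,300 = 48.6%, within the 50% cap
Loan-to-value = 35,800/72,000 = 49.7% — pass (80% max)
Score 641 is in the 635–670 band; LTV 49.7% is in the ≤51% band → 9.875%.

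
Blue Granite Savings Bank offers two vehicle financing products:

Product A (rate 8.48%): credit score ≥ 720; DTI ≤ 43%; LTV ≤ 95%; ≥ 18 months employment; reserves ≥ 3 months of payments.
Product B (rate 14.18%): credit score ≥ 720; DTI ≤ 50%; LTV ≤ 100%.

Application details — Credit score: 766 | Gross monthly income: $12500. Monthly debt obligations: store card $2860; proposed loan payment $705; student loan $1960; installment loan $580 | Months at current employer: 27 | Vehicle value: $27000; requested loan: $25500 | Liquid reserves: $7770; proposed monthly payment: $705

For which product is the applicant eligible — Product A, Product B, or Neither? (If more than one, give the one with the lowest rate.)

Product B

Total debts = (2,860 + 705 + 1,960 + 580) = 6,105; DTI = 6,105/12,500 = 48.8%.
LTV = 25,500/27,000 = 94.4%.
Reserves = 7,770/705 = 11.0 months.
Product A: score 766 ≥ 720; DTI 48.8% > 43%; LTV 94.4% ≤ 95%; employment 27 ≥ 18 mo; reserves 11.0 ≥ 3 mo → does not qualify.
Product B: score 766 ≥ 720; DTI 48.8% ≤ 50%; LTV 94.4% ≤ 100% → qualifies.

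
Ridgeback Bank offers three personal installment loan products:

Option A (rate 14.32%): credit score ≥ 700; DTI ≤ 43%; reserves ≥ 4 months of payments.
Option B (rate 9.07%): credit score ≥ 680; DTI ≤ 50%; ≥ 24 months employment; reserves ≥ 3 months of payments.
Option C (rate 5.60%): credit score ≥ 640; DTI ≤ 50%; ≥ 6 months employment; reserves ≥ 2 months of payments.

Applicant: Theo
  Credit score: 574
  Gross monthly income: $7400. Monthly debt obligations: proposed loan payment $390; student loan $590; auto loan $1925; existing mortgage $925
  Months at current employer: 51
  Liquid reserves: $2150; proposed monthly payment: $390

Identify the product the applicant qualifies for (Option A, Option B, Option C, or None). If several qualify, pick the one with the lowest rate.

None

Total debts = (390 + 590 + 1,925 + 925) = 3,830; DTI = 3,830/7,400 = 51.8%.
Reserves = 2,150/390 = 5.5 months.
Option A: score 574 < 700; DTI 51.8% > 43%; reserves 5.5 ≥ 4 mo → does not qualify.
Option B: score 574 < 680; DTI 51.8% > 50%; employment 51 ≥ 24 mo; reserves 5.5 ≥ 3 mo → does not qualify.
Option C: score 574 < 640; DTI 51.8% > 50%; employment 51 ≥ 6 mo; reserves 5.5 ≥ 2 mo → does not qualify.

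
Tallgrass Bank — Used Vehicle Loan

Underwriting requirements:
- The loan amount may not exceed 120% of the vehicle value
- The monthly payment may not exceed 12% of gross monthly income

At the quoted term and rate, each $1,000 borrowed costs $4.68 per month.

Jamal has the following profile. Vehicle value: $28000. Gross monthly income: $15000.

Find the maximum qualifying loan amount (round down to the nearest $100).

$33,600

Payment cap: 12% × $15,000 = $1,800/month.
At $4.68 per $1,000, that supports 1,800/4.68 × 1,000 ≈ $384,615 → $384,600.
LTV cap: 120% × $28,000 = $33,600 → $33,600.
Binding constraint: loan-to-value.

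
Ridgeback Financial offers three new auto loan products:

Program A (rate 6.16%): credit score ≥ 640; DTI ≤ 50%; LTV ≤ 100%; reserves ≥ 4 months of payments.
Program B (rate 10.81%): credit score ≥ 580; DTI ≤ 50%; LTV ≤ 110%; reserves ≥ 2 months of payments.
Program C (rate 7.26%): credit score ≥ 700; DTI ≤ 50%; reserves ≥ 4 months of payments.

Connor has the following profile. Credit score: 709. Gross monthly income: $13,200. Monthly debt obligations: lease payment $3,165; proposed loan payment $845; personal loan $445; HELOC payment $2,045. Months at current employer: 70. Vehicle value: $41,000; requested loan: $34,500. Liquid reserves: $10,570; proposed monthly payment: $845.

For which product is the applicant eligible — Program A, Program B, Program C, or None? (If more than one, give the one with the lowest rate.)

Total debts = (3,165 + 845 + 445 + 2,045) = 6,500; DTI = 6,500/13,200 = 49.2%.
LTV = 34,500/41,000 = 84.1%.
Reserves = 10,570/845 = 12.5 months.
Program A: score 709 ≥ 640; DTI 49.2% ≤ 50%; LTV 84.1% ≤ 100%; reserves 12.5 ≥ 4 mo → qualifies.
Program B: score 709 ≥ 580; DTI 49.2% ≤ 50%; LTV 84.1% ≤ 110%; reserves 12.5 ≥ 2 mo → qualifies.
Program C: score 709 ≥ 700; DTI 49.2% ≤ 50%; reserves 12.5 ≥ 4 mo → qualifies.
Qualifying: Program A, Program B, Program C. Lowest rate is 6.16% → Program A.

Program A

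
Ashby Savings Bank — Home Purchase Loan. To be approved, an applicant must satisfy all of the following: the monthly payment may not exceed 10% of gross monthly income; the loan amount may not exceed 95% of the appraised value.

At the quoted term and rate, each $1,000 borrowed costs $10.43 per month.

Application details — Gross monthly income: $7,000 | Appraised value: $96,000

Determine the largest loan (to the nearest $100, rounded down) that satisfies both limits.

$67,100

Payment cap: 10% × $7,000 = $700/month.
At $10.43 per $1,000, that supports 700/10.43 × 1,000 ≈ $67,114 → $67,100.
LTV cap: 95% × $96,000 = $91,200 → $91,200.
Binding constraint: payment-to-income.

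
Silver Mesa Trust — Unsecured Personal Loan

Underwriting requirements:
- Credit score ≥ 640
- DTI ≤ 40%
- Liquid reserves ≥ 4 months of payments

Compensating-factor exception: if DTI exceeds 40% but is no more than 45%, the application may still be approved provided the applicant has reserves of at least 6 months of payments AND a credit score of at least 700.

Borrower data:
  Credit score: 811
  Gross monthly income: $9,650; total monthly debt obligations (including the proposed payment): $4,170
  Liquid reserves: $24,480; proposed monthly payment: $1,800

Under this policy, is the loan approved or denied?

Credit score 811 ≥ 640 (meets base)
DTI: 4,170 ÷ 9,650 = 43.2%, over the 40% base limit.
Reserves: 24,480 ÷ 1,800 = 13.6 months (meets 4-month minimum)
43.2% falls in the override range (40%–45%), so the compensating-factor test applies.
Override check — reserves: 13.6 mo (ok); score: 811 (ok).
Both override conditions satisfied; DTI exception granted.

Approved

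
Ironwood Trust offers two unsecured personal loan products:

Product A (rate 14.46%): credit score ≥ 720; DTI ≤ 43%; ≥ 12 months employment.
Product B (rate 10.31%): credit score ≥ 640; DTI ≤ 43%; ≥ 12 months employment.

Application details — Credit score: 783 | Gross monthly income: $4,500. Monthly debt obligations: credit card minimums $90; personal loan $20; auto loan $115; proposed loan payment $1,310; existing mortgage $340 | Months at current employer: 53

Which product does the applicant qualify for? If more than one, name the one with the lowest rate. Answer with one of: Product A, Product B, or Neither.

Total debts = (90 + 20 + 115 + 1,310 + 340) = 1,875; DTI = 1,875/4,500 = 41.7%.
Product A: score 783 ≥ 720; DTI 41.7% ≤ 43%; employment 53 ≥ 12 mo → qualifies.
Product B: score 783 ≥ 640; DTI 41.7% ≤ 43%; employment 53 ≥ 12 mo → qualifies.
Qualifying: Product A, Product B. Lowest rate is 10.31% → Product B.

Product B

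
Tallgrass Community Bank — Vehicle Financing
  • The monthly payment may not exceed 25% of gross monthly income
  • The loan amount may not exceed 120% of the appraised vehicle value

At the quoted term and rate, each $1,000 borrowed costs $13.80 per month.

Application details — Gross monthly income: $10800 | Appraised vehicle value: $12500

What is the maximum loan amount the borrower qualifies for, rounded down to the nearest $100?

$15,000

Payment cap: 25% × $10,800 = $2,700/month.
At $13.80 per $1,000, that supports 2,700/13.80 × 1,000 ≈ $195,652 → $195,600.
LTV cap: 120% × $12,500 = $15,000 → $15,000.
Binding constraint: loan-to-value.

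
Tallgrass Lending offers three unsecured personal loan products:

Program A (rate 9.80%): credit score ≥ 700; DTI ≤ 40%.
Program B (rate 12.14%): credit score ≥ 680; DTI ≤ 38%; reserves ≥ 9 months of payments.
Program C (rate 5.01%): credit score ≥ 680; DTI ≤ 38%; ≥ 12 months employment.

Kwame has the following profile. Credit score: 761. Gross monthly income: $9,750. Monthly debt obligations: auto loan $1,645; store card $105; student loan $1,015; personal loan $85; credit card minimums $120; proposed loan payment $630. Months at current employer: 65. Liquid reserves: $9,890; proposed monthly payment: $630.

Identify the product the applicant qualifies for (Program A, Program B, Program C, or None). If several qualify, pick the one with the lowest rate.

Program C

Total debts = (1,645 + 105 + 1,015 + 85 + 120 + 630) = 3,600; DTI = 3,600/9,750 = 36.9%.
Reserves = 9,890/630 = 15.7 months.
Program A: score 761 ≥ 700; DTI 36.9% ≤ 40% → qualifies.
Program B: score 761 ≥ 680; DTI 36.9% ≤ 38%; reserves 15.7 ≥ 9 mo → qualifies.
Program C: score 761 ≥ 680; DTI 36.9% ≤ 38%; employment 65 ≥ 12 mo → qualifies.
Qualifying: Program A, Program B, Program C. Lowest rate is 5.01% → Program C.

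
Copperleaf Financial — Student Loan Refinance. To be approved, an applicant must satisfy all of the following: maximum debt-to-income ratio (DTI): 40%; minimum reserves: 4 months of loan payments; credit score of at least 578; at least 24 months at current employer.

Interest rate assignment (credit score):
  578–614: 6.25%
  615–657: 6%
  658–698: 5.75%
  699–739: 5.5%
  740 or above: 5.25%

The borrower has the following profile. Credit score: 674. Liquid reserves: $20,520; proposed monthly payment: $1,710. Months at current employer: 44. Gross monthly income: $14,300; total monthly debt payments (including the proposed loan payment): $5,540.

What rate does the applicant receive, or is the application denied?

Approved at 5.75%

Credit score 674 ≥ 578 (meets minimum)
Reserves: 20,520 ÷ 1,710 = 12.0 months (meets 4-month minimum)
DTI: 5,540 ÷ 14,300 = 38.7%, within the 40% cap
Employment 44 ≥ 24 months
All requirements met. Score 674 falls in the 658–698 tier → 5.75%.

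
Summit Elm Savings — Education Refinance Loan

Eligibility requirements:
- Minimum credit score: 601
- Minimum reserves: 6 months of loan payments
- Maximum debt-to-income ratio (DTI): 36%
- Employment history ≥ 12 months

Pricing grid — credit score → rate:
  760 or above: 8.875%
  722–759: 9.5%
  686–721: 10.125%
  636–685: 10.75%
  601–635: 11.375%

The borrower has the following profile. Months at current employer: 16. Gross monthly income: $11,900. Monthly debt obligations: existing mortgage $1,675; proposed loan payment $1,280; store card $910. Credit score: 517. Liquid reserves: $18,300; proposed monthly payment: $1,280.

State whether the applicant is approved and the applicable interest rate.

Credit score 517 < 601 (below minimum)
Total monthly debts = (1,675 + 1,280 + 910) = 3,865. Debt-to-income = 3,865/11,900 = 32.5% — meets 36% limit
Employment 16 ≥ 12 months
Reserves: 18,300 ÷ 1,280 = 14.3 months (meets 6-month minimum)
Not all requirements met → denied.

Denied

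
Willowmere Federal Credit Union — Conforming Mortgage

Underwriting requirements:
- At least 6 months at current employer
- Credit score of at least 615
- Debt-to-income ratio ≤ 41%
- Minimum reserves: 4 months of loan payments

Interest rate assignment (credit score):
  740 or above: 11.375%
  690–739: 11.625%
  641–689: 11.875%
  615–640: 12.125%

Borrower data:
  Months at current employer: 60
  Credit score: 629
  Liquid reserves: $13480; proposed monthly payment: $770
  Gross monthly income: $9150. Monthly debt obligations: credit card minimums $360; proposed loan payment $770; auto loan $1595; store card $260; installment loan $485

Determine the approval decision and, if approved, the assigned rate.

Approved at 12.125%

Credit score 629 ≥ 615 (meets minimum)
Employment 60 ≥ 6 months
Total monthly debts = (360 + 770 + 1,595 + 260 + 485) = 3,470. Debt-to-income = 3,470/9,150 = 37.9% — meets 41% limit
Reserves = 13,480/770 = 17.5 months ≥ 4
All requirements met. Score 629 falls in the 615–640 tier → 12.125%.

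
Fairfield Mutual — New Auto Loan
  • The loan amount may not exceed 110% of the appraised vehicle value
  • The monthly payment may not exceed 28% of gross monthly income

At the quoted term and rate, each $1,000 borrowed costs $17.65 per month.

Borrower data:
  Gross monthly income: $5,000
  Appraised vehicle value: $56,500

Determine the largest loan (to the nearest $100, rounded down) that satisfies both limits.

Payment cap: 28% × $5,000 = $1,400/month.
At $17.65 per $1,000, that supports 1,400/17.65 × 1,000 ≈ $79,320 → $79,300.
LTV cap: 110% × $56,500 = $62,150 → $62,100.
Binding constraint: loan-to-value.

$62,100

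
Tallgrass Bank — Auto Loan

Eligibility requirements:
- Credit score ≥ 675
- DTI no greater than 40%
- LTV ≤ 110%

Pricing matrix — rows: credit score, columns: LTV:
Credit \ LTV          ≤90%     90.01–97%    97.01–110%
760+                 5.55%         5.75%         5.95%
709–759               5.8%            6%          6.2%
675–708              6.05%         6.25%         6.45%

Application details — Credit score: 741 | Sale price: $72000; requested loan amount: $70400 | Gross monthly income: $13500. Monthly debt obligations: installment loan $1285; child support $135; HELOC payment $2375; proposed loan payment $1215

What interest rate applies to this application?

6.2%

Credit score 741 ≥ 675; Total monthly debts = (1,285 + 135 + 2,375 + 1,215) = 5,010. DTI = 5,010/13,500 = 37.1% ≤ 40%
Loan-to-value = 70,400/72,000 = 97.8% — pass (110% max)
Score 741 is in the 709–759 band; LTV 97.8% is in the 97.01–110% band → 6.2%.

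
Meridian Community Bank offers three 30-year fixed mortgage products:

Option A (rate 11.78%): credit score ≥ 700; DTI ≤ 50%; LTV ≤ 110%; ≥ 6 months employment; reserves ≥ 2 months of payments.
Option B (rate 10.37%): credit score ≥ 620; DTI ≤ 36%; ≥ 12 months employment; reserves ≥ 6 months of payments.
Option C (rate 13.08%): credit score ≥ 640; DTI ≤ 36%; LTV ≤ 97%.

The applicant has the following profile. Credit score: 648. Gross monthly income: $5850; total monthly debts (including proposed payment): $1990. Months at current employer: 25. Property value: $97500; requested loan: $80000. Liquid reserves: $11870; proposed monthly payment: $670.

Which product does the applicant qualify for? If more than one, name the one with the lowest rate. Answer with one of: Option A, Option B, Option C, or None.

DTI = 1,990/5,850 = 34%.
LTV = 80,000/97,500 = 82.1%.
Reserves = 11,870/670 = 17.7 months.
Option A: score 648 < 700; DTI 34% ≤ 50%; LTV 82.1% ≤ 110%; employment 25 ≥ 6 mo; reserves 17.7 ≥ 2 mo → does not qualify.
Option B: score 648 ≥ 620; DTI 34% ≤ 36%; employment 25 ≥ 12 mo; reserves 17.7 ≥ 6 mo → qualifies.
Option C: score 648 ≥ 640; DTI 34% ≤ 36%; LTV 82.1% ≤ 97% → qualifies.
Qualifying: Option B, Option C. Lowest rate is 10.37% → Option B.

Option B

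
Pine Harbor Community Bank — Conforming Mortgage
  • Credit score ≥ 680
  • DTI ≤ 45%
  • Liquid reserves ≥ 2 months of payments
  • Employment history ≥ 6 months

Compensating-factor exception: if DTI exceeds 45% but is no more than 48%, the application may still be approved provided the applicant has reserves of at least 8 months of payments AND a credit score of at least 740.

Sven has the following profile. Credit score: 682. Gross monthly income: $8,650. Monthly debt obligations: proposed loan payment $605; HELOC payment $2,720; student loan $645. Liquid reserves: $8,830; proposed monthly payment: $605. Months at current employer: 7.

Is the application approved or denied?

Credit score 682 ≥ 680 (meets base)
Total debts = (605 + 2,720 + 645) = 3,970. DTI: 3,970 ÷ 8,650 = 45.9%, over the 45% base limit.
Reserves: 8,830 ÷ 605 = 14.6 months (meets 2-month minimum)
Employment 7 ≥ 6 months
45.9% falls in the override range (45%–48%), so the compensating-factor test applies.
Reserves 14.6 ≥ 8 months; credit score 682 < 740.
Compensating-factor requirement not fully met.

Denied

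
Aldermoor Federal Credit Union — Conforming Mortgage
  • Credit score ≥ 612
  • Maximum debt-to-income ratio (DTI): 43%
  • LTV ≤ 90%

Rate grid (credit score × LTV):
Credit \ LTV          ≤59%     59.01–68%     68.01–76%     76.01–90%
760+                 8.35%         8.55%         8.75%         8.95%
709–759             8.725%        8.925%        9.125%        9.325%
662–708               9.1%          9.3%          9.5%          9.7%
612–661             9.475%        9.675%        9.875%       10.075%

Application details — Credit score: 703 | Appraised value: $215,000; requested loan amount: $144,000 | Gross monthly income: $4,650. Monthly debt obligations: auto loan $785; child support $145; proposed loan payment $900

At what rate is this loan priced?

Credit score 703 ≥ 612; Total monthly debts = (785 + 145 + 900) = 1,830. DTI = 1,830/4,650 = 39.4% ≤ 43%
Loan-to-value = 144,000/215,000 = 67% — pass (90% max)
Row: 703 falls in 662–708. Column: 67% falls in 59.01–68%. Rate = 9.3%.

9.3%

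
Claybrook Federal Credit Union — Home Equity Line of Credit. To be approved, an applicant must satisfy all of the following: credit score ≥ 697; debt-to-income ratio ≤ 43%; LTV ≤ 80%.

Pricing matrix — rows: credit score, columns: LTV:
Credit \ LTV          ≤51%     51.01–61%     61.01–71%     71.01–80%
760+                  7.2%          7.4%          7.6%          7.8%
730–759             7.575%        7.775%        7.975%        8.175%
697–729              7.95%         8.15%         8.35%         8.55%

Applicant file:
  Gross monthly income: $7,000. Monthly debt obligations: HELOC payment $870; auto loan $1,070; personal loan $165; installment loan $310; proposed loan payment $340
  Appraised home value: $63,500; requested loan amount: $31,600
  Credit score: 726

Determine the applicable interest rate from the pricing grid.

7.95%

Credit score 726 ≥ 697; Total monthly debts = (870 + 1,070 + 165 + 310 + 340) = 2,755. DTI: 2,755 ÷ 7,000 = 39.4%, within the 43% cap
Loan-to-value = 31,600/63,500 = 49.8% — pass (80% max)
Credit 726 → row 697–729; LTV 49.8% → column ≤51%. Grid cell → 7.95%.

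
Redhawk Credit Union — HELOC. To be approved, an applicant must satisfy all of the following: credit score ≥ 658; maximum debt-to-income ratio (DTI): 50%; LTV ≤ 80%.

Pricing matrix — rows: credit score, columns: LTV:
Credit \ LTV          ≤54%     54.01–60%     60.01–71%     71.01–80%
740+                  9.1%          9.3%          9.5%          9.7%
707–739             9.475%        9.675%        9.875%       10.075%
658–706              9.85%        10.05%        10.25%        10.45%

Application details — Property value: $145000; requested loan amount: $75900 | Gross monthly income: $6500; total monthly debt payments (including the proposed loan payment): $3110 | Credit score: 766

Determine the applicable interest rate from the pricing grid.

Credit score 766 ≥ 658; DTI = 3,110/6,500 = 47.8% ≤ 50%
LTV = 75,900/145,000 = 52.3% ≤ 80%
Credit 766 → row 740+; LTV 52.3% → column ≤54%. Grid cell → 9.1%.

9.1%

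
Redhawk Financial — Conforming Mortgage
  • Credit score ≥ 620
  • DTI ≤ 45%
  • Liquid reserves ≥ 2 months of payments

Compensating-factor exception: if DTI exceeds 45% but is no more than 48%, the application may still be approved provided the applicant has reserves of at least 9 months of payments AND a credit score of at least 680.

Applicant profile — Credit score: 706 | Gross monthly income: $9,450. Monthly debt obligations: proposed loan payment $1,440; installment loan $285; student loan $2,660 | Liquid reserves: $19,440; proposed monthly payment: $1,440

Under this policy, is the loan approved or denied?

Approved

Credit score 706 ≥ 620 (meets base)
Total debts = (1,440 + 285 + 2,660) = 4,385. DTI: 4,385 ÷ 9,450 = 46.4%, over the 45% base limit.
Reserves: 19,440 ÷ 1,440 = 13.5 months (meets 2-month minimum)
DTI 46.4% is within the 45%–48% exception band; checking compensating factors.
Override check — reserves: 13.5 mo (ok); score: 706 (ok).
Both compensating conditions met → exception applies.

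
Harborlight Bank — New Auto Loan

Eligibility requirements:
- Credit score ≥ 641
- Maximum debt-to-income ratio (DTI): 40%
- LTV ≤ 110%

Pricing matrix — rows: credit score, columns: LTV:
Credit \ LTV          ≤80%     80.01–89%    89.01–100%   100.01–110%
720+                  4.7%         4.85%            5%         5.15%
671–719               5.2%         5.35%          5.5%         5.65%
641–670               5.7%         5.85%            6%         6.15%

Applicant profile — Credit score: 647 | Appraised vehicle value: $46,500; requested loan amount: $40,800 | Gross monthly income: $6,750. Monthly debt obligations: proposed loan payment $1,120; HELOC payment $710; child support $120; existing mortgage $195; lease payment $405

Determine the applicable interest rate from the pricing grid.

5.85%

Credit score 647 ≥ 641; Total monthly debts = (1,120 + 710 + 120 + 195 + 405) = 2,550. DTI: 2,550 ÷ 6,750 = 37.8%, within the 40% cap
LTV = 40,800/46,500 = 87.7% ≤ 110%
Credit 647 → row 641–670; LTV 87.7% → column 80.01–89%. Grid cell → 5.85%.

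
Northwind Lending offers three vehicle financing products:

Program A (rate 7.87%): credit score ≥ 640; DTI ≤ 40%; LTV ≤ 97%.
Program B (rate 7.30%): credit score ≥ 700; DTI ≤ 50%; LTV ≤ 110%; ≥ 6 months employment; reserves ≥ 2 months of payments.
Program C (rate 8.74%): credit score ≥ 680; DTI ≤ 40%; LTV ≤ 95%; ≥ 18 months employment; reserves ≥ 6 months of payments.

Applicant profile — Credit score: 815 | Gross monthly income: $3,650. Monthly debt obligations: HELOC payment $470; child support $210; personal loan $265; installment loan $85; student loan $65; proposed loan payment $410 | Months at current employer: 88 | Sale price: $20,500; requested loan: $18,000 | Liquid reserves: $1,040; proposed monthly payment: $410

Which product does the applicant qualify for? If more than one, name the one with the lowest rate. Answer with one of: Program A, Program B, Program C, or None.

Program B

Total debts = (470 + 210 + 265 + 85 + 65 + 410) = 1,505; DTI = 1,505/3,650 = 41.2%.
LTV = 18,000/20,500 = 87.8%.
Reserves = 1,040/410 = 2.5 months.
Program A: score 815 ≥ 640; DTI 41.2% > 40%; LTV 87.8% ≤ 97% → does not qualify.
Program B: score 815 ≥ 700; DTI 41.2% ≤ 50%; LTV 87.8% ≤ 110%; employment 88 ≥ 6 mo; reserves 2.5 ≥ 2 mo → qualifies.
Program C: score 815 ≥ 680; DTI 41.2% > 40%; LTV 87.8% ≤ 95%; employment 88 ≥ 18 mo; reserves 2.5 < 6 mo → does not qualify.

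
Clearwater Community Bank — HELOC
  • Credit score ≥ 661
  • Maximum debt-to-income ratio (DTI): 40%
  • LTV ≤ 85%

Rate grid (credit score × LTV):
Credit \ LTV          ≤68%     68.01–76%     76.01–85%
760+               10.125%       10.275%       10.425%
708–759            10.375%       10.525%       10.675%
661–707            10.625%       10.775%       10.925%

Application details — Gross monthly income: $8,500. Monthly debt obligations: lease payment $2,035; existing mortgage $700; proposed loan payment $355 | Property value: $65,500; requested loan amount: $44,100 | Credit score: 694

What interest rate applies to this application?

10.625%

Credit score 694 ≥ 661; Total monthly debts = (2,035 + 700 + 355) = 3,090. Debt-to-income = 3,090/8,500 = 36.4% — meets 40% limit
LTV: 44,100 ÷ 65,500 = 67.3%, within 85% cap
Row: 694 falls in 661–707. Column: 67.3% falls in ≤68%. Rate = 10.625%.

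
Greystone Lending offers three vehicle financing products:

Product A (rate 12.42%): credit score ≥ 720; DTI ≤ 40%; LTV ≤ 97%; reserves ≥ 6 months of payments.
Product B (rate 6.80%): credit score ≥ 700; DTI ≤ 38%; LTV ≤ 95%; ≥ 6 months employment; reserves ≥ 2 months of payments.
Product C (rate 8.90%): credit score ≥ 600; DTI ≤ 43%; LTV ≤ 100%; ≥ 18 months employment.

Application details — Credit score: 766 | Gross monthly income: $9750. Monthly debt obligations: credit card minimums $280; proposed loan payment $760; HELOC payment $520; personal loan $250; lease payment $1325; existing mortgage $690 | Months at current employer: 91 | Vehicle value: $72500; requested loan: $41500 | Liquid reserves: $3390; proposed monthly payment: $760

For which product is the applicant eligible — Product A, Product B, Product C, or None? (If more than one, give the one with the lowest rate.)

Total debts = (280 + 760 + 520 + 250 + 1,325 + 690) = 3,825; DTI = 3,825/9,750 = 39.2%.
LTV = 41,500/72,500 = 57.2%.
Reserves = 3,390/760 = 4.5 months.
Product A: score 766 ≥ 720; DTI 39.2% ≤ 40%; LTV 57.2% ≤ 97%; reserves 4.5 < 6 mo → does not qualify.
Product B: score 766 ≥ 700; DTI 39.2% > 38%; LTV 57.2% ≤ 95%; employment 91 ≥ 6 mo; reserves 4.5 ≥ 2 mo → does not qualify.
Product C: score 766 ≥ 600; DTI 39.2% ≤ 43%; LTV 57.2% ≤ 100%; employment 91 ≥ 18 mo → qualifies.

Product C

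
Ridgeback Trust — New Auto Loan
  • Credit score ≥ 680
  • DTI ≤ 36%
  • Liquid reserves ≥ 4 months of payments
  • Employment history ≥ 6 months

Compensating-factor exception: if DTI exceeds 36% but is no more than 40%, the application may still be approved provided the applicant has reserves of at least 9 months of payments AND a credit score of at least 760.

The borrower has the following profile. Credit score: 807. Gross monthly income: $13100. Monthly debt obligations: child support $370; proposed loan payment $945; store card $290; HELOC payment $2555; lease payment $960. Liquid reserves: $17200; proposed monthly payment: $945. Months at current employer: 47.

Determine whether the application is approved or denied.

Approved

Credit score 807 ≥ 680 (meets base)
Total debts = (370 + 945 + 290 + 2,555 + 960) = 5,120. DTI: 5,120 ÷ 13,100 = 39.1%, over the 36% base limit.
Reserves: 17,200 ÷ 945 = 18.2 months (meets 4-month minimum)
Employment 47 ≥ 6 months
39.1% falls in the override range (36%–40%), so the compensating-factor test applies.
Override check — reserves: 18.2 mo (ok); score: 807 (ok).
Both override conditions satisfied; DTI exception granted.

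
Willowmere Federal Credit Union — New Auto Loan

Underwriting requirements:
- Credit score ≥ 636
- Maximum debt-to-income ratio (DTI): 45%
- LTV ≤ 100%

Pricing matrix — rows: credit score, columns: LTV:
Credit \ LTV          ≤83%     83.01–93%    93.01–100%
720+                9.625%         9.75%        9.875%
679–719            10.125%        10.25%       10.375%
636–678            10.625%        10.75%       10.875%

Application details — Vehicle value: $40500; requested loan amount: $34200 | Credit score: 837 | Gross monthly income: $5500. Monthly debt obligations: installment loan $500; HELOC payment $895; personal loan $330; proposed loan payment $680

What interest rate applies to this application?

Credit score 837 ≥ 636; Total monthly debts = (500 + 895 + 330 + 680) = 2,405. DTI = 2,405/5,500 = 43.7% ≤ 45%
LTV = 34,200/40,500 = 84.4% ≤ 100%
Credit 837 → row 720+; LTV 84.4% → column 83.01–93%. Grid cell → 9.75%.

9.75%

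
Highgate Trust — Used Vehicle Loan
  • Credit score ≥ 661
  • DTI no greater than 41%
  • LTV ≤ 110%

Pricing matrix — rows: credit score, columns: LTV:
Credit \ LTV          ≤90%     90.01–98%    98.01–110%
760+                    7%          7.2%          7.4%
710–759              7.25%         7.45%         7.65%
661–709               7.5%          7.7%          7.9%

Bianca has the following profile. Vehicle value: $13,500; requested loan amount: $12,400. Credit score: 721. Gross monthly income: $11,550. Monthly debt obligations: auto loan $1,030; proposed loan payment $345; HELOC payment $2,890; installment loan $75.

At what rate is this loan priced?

Credit score 721 ≥ 661; Total monthly debts = (1,030 + 345 + 2,890 + 75) = 4,340. DTI: 4,340 ÷ 11,550 = 37.6%, within the 41% cap
Loan-to-value = 12,400/13,500 = 91.9% — pass (110% max)
Credit 721 → row 710–759; LTV 91.9% → column 90.01–98%. Grid cell → 7.45%.

7.45%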